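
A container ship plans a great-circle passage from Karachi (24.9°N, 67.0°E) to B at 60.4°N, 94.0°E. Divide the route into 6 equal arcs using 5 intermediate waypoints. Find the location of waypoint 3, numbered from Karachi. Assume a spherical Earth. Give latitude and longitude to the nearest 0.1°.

Convert each endpoint to a unit vector on the sphere (x = cos φ cos λ, y = cos φ sin λ, z = sin φ).
The central angle between the endpoints is δ = arccos(p₁·p₂) ≈ 0.699 rad (40.1°).
Interpolate at f = 3/6 with slerp weights a = sin((1−f)δ)/sin δ ≈ 0.532, b = sin(fδ)/sin δ ≈ 0.532.
p = a·p₁ + b·p₂ ≈ (0.170, 0.707, 0.687); φ = arcsin(p_z) ≈ 43.38°, λ = atan2(p_y, p_x) ≈ 76.45°.

≈ 43.4°N, 76.5°E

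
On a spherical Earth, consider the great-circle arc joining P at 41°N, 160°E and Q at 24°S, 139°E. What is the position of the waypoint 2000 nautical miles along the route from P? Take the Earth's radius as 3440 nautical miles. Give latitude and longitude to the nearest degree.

Convert each endpoint to a unit vector on the sphere (x = cos φ cos λ, y = cos φ sin λ, z = sin φ).
The central angle between the endpoints is δ = arccos(p₁·p₂) ≈ 1.184 rad (67.9°). The total great-circle distance is δ·R ≈ 1.184 × 3440 ≈ 4074 nmi, so the target fraction is f = 2000/4074 ≈ 0.491.
Interpolate at f ≈ 0.491 with slerp weights a = sin((1−f)δ)/sin δ ≈ 0.612, b = sin(fδ)/sin δ ≈ 0.593.
p = a·p₁ + b·p₂ ≈ (-0.843, 0.513, 0.161); φ = arcsin(p_z) ≈ 9.24°, λ = atan2(p_y, p_x) ≈ 148.66°.

≈ 9°N, 149°E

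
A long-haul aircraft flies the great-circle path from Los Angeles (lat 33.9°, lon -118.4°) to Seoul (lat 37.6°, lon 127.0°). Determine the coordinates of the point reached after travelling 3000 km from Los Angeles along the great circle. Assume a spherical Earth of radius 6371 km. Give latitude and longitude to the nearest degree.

≈ lat 49°, lon -149°

Write both endpoints as unit vectors p₁, p₂ with components (cos φ cos λ, cos φ sin λ, sin φ).
The central angle between the endpoints is δ = arccos(p₁·p₂) ≈ 1.504 rad (86.2°). The total great-circle distance is δ·R ≈ 1.504 × 6371 ≈ 9583 km, so the target fraction is f = 3000/9583 ≈ 0.313.
Interpolate at f ≈ 0.313 with slerp weights a = sin((1−f)δ)/sin δ ≈ 0.861, b = sin(fδ)/sin δ ≈ 0.455.
p = a·p₁ + b·p₂ ≈ (-0.557, -0.341, 0.758); φ = arcsin(p_z) ≈ 49.25°, λ = atan2(p_y, p_x) ≈ -148.52°.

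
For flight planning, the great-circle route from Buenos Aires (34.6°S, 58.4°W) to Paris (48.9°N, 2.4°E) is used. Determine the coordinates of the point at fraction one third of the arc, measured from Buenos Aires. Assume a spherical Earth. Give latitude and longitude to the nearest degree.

≈ (6°S, 40°W)

Convert each endpoint to a unit vector on the sphere (x = cos φ cos λ, y = cos φ sin λ, z = sin φ).
The central angle between the endpoints is δ = arccos(p₁·p₂) ≈ 1.735 rad (99.4°).
Interpolate at f = 1/3 with slerp weights a = sin((1−f)δ)/sin δ ≈ 0.928, b = sin(fδ)/sin δ ≈ 0.554.
p = a·p₁ + b·p₂ ≈ (0.764, -0.635, -0.109); φ = arcsin(p_z) ≈ -6.28°, λ = atan2(p_y, p_x) ≈ -39.74°.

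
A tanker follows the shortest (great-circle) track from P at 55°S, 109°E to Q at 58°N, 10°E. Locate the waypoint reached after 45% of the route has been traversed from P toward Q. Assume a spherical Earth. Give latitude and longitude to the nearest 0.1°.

≈ 3.9°S, 65.2°E

From cos δ = sin φ₁ sin φ₂ + cos φ₁ cos φ₂ cos Δλ, the central angle is δ ≈ 2.407 rad (137.9°).
Interpolate at f = 0.45 with slerp weights a = sin((1−f)δ)/sin δ ≈ 1.447, b = sin(fδ)/sin δ ≈ 1.318.
p = a·p₁ + b·p₂ ≈ (0.418, 0.906, -0.067); φ = arcsin(p_z) ≈ -3.86°, λ = atan2(p_y, p_x) ≈ 65.24°.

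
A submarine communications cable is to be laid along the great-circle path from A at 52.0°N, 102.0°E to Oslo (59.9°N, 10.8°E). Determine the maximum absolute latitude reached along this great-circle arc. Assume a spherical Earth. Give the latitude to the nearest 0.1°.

The great circle lies in the plane with unit normal n̂ = (p₁ × p₂)/|p₁ × p₂|.
Here n̂_z ≈ -0.419; the vertex latitude is φ_max = arccos|n̂_z| ≈ 65.3°.
Check via Clairaut: cos φ_max = |cos φ₁| · sin C = cos(52.0°)·sin(42.8°) ≈ 0.419, again giving ≈ 65.3°.

≈ 65.3°N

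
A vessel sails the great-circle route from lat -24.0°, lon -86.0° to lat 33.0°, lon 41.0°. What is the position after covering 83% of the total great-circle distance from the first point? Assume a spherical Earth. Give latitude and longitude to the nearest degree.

≈ lat 29°, lon 15°

The haversine formula gives a central angle δ ≈ 2.322 rad (133.0°) between the endpoints.
Interpolate at f = 0.83 with slerp weights a = sin((1−f)δ)/sin δ ≈ 0.526, b = sin(fδ)/sin δ ≈ 1.282.
p = a·p₁ + b·p₂ ≈ (0.845, 0.226, 0.484); φ = arcsin(p_z) ≈ 28.97°, λ = atan2(p_y, p_x) ≈ 14.97°.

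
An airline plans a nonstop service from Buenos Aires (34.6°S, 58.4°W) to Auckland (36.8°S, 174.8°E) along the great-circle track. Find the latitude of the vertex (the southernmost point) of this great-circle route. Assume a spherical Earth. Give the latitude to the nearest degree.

≈ 58°S

The great circle lies in the plane with unit normal n̂ = (p₁ × p₂)/|p₁ × p₂|.
Here n̂_z ≈ -0.529; the vertex latitude is φ_max = arccos|n̂_z| ≈ 58.1°.
Check via Clairaut: cos φ_max = |cos φ₁| · sin C = cos(34.6°)·sin(140.0°) ≈ 0.529, again giving ≈ 58.1°.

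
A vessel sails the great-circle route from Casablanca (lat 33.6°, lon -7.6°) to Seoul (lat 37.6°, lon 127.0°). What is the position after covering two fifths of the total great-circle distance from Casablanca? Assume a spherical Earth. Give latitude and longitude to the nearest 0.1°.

From cos δ = sin φ₁ sin φ₂ + cos φ₁ cos φ₂ cos Δλ, the central angle is δ ≈ 1.697 rad (97.2°).
Interpolate at f = 2/5 with slerp weights a = sin((1−f)δ)/sin δ ≈ 0.858, b = sin(fδ)/sin δ ≈ 0.633.
p = a·p₁ + b·p₂ ≈ (0.407, 0.306, 0.861); φ = arcsin(p_z) ≈ 59.42°, λ = atan2(p_y, p_x) ≈ 36.96°.

≈ lat 59.4°, lon 37.0°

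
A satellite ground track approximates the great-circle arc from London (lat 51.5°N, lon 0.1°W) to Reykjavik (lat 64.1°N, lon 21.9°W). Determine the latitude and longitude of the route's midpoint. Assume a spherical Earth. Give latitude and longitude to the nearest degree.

≈ lat 58°N, lon 9°W

The haversine formula gives a central angle δ ≈ 0.296 rad (17.0°) between the endpoints.
Interpolate at f = 1/2 with slerp weights a = sin((1−f)δ)/sin δ ≈ 0.506, b = sin(fδ)/sin δ ≈ 0.506.
p = a·p₁ + b·p₂ ≈ (0.520, -0.083, 0.850); φ = arcsin(p_z) ≈ 58.25°, λ = atan2(p_y, p_x) ≈ -9.07°.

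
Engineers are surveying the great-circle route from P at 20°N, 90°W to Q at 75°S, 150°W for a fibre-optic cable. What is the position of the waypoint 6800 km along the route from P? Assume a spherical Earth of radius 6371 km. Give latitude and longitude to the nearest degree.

≈ 40°S, 105°W

Convert each endpoint to a unit vector on the sphere (x = cos φ cos λ, y = cos φ sin λ, z = sin φ).
The central angle between the endpoints is δ = arccos(p₁·p₂) ≈ 1.781 rad (102.0°). The total great-circle distance is δ·R ≈ 1.781 × 6371 ≈ 11347 km, so the target fraction is f = 6800/11347 ≈ 0.599.
Interpolate at f ≈ 0.599 with slerp weights a = sin((1−f)δ)/sin δ ≈ 0.669, b = sin(fδ)/sin δ ≈ 0.896.
p = a·p₁ + b·p₂ ≈ (-0.201, -0.745, -0.636); φ = arcsin(p_z) ≈ -39.51°, λ = atan2(p_y, p_x) ≈ -105.08°.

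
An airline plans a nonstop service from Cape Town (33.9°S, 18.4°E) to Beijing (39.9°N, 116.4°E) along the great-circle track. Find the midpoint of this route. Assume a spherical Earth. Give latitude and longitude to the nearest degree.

The haversine formula gives a central angle δ ≈ 2.034 rad (116.5°) between the endpoints.
Interpolate at f = 1/2 with slerp weights a = sin((1−f)δ)/sin δ ≈ 0.950, b = sin(fδ)/sin δ ≈ 0.950.
p = a·p₁ + b·p₂ ≈ (0.424, 0.902, 0.080); φ = arcsin(p_z) ≈ 4.56°, λ = atan2(p_y, p_x) ≈ 64.81°.

≈ (5°N, 65°E)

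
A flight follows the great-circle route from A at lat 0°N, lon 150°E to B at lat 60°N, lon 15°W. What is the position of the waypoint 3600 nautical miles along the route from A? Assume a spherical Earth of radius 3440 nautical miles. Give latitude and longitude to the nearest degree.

≈ lat 59°N, lon 136°E

From cos δ = sin φ₁ sin φ₂ + cos φ₁ cos φ₂ cos Δλ, the central angle is δ ≈ 2.075 rad (118.9°). The total great-circle distance is δ·R ≈ 2.075 × 3440 ≈ 7137 nmi, so the target fraction is f = 3600/7137 ≈ 0.504.
Interpolate at f ≈ 0.504 with slerp weights a = sin((1−f)δ)/sin δ ≈ 0.978, b = sin(fδ)/sin δ ≈ 0.989.
p = a·p₁ + b·p₂ ≈ (-0.370, 0.361, 0.856); φ = arcsin(p_z) ≈ 58.89°, λ = atan2(p_y, p_x) ≈ 135.66°.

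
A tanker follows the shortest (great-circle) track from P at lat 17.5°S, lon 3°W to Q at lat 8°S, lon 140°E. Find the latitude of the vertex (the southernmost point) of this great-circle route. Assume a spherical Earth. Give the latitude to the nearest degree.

The great circle lies in the plane with unit normal n̂ = (p₁ × p₂)/|p₁ × p₂|.
Here n̂_z ≈ +0.810; the vertex latitude is φ_max = arccos|n̂_z| ≈ 35.9°.
Check via Clairaut: cos φ_max = |cos φ₁| · sin C = cos(17.5°)·sin(121.9°) ≈ 0.810, again giving ≈ 35.9°.

≈ 36°S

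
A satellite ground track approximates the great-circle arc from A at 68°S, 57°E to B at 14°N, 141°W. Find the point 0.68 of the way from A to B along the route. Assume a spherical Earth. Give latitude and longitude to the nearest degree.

≈ 26°S, 147°W

The haversine formula gives a central angle δ ≈ 2.177 rad (124.7°) between the endpoints.
Interpolate at f = 0.68 with slerp weights a = sin((1−f)δ)/sin δ ≈ 0.781, b = sin(fδ)/sin δ ≈ 1.212.
p = a·p₁ + b·p₂ ≈ (-0.755, -0.495, -0.431); φ = arcsin(p_z) ≈ -25.52°, λ = atan2(p_y, p_x) ≈ -146.75°.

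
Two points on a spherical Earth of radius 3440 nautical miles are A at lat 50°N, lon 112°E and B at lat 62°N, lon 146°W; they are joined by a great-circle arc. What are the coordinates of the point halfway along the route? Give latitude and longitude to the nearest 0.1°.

Convert each endpoint to a unit vector on the sphere (x = cos φ cos λ, y = cos φ sin λ, z = sin φ).
The central angle between the endpoints is δ = arccos(p₁·p₂) ≈ 0.910 rad (52.1°).
Interpolate at f = 1/2 with slerp weights a = sin((1−f)δ)/sin δ ≈ 0.557, b = sin(fδ)/sin δ ≈ 0.557.
p = a·p₁ + b·p₂ ≈ (-0.351, 0.186, 0.918); φ = arcsin(p_z) ≈ 66.62°, λ = atan2(p_y, p_x) ≈ 152.11°.

≈ lat 66.6°N, lon 152.1°E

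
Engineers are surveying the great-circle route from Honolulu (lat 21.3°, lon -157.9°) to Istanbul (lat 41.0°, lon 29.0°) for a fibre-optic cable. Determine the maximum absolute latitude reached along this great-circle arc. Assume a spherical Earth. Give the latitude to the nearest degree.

≈ 85°

The great circle lies in the plane with unit normal n̂ = (p₁ × p₂)/|p₁ × p₂|.
Here n̂_z ≈ -0.095; the vertex latitude is φ_max = arccos|n̂_z| ≈ 84.5°.
Check via Clairaut: cos φ_max = |cos φ₁| · sin C = cos(21.3°)·sin(5.9°) ≈ 0.095, again giving ≈ 84.5°.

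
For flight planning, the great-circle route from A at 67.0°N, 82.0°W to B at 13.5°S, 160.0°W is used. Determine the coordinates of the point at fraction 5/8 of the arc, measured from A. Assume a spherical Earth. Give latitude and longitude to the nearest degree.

≈ 20°N, 146°W

The haversine formula gives a central angle δ ≈ 1.707 rad (97.8°) between the endpoints.
Interpolate at f = 5/8 with slerp weights a = sin((1−f)δ)/sin δ ≈ 0.603, b = sin(fδ)/sin δ ≈ 0.884.
p = a·p₁ + b·p₂ ≈ (-0.775, -0.527, 0.349); φ = arcsin(p_z) ≈ 20.40°, λ = atan2(p_y, p_x) ≈ -145.77°.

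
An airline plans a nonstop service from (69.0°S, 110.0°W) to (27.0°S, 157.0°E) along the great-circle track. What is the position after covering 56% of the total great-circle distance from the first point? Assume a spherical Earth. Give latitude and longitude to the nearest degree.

Convert each endpoint to a unit vector on the sphere (x = cos φ cos λ, y = cos φ sin λ, z = sin φ).
The central angle between the endpoints is δ = arccos(p₁·p₂) ≈ 1.151 rad (66.0°).
Interpolate at f = 0.56 with slerp weights a = sin((1−f)δ)/sin δ ≈ 0.531, b = sin(fδ)/sin δ ≈ 0.658.
p = a·p₁ + b·p₂ ≈ (-0.605, 0.050, -0.795); φ = arcsin(p_z) ≈ -52.63°, λ = atan2(p_y, p_x) ≈ 175.26°.

≈ (53°S, 175°E)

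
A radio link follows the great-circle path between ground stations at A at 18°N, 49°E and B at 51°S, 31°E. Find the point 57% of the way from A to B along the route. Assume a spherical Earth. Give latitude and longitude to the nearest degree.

≈ 22°S, 41°E

Convert each endpoint to a unit vector on the sphere (x = cos φ cos λ, y = cos φ sin λ, z = sin φ).
The central angle between the endpoints is δ = arccos(p₁·p₂) ≈ 1.235 rad (70.8°).
Interpolate at f = 0.57 with slerp weights a = sin((1−f)δ)/sin δ ≈ 0.536, b = sin(fδ)/sin δ ≈ 0.686.
p = a·p₁ + b·p₂ ≈ (0.705, 0.607, -0.367); φ = arcsin(p_z) ≈ -21.53°, λ = atan2(p_y, p_x) ≈ 40.76°.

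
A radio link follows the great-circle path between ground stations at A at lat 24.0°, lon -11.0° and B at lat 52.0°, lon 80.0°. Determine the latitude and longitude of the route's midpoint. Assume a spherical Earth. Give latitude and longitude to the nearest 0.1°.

≈ lat 47.6°, lon 23.3°

From cos δ = sin φ₁ sin φ₂ + cos φ₁ cos φ₂ cos Δλ, the central angle is δ ≈ 1.255 rad (71.9°).
Interpolate at f = 1/2 with slerp weights a = sin((1−f)δ)/sin δ ≈ 0.618, b = sin(fδ)/sin δ ≈ 0.618.
p = a·p₁ + b·p₂ ≈ (0.620, 0.267, 0.738); φ = arcsin(p_z) ≈ 47.55°, λ = atan2(p_y, p_x) ≈ 23.29°.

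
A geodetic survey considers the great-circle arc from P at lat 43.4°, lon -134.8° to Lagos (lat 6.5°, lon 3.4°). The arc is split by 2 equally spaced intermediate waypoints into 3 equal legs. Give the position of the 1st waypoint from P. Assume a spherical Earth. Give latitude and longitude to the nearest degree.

Write both endpoints as unit vectors p₁, p₂ with components (cos φ cos λ, cos φ sin λ, sin φ).
The central angle between the endpoints is δ = arccos(p₁·p₂) ≈ 2.049 rad (117.4°).
Interpolate at f = 1/3 with slerp weights a = sin((1−f)δ)/sin δ ≈ 1.103, b = sin(fδ)/sin δ ≈ 0.711.
p = a·p₁ + b·p₂ ≈ (0.141, -0.527, 0.838); φ = arcsin(p_z) ≈ 56.96°, λ = atan2(p_y, p_x) ≈ -75.06°.

≈ lat 57°, lon -75°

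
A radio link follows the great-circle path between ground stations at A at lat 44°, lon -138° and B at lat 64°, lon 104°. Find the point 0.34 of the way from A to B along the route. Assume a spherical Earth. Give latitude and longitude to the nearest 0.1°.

≈ lat 61.6°, lon -157.3°

Write both endpoints as unit vectors p₁, p₂ with components (cos φ cos λ, cos φ sin λ, sin φ).
The central angle between the endpoints is δ = arccos(p₁·p₂) ≈ 1.074 rad (61.6°).
Interpolate at f = 0.34 with slerp weights a = sin((1−f)δ)/sin δ ≈ 0.741, b = sin(fδ)/sin δ ≈ 0.406.
p = a·p₁ + b·p₂ ≈ (-0.439, -0.184, 0.880); φ = arcsin(p_z) ≈ 61.59°, λ = atan2(p_y, p_x) ≈ -157.30°.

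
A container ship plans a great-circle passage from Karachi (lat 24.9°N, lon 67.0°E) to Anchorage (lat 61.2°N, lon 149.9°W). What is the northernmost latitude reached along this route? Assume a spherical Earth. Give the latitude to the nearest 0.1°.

The great circle lies in the plane with unit normal n̂ = (p₁ × p₂)/|p₁ × p₂|.
Here n̂_z ≈ +0.262; the vertex latitude is φ_max = arccos|n̂_z| ≈ 74.8°.
Check via Clairaut: cos φ_max = |cos φ₁| · sin C = cos(24.9°)·sin(16.8°) ≈ 0.262, again giving ≈ 74.8°.

≈ 74.8°N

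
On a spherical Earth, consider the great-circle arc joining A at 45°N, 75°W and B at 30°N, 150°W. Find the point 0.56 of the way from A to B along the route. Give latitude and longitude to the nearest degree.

≈ 43°N, 122°W

Convert each endpoint to a unit vector on the sphere (x = cos φ cos λ, y = cos φ sin λ, z = sin φ).
The central angle between the endpoints is δ = arccos(p₁·p₂) ≈ 1.033 rad (59.2°).
Interpolate at f = 0.56 with slerp weights a = sin((1−f)δ)/sin δ ≈ 0.511, b = sin(fδ)/sin δ ≈ 0.637.
p = a·p₁ + b·p₂ ≈ (-0.384, -0.625, 0.680); φ = arcsin(p_z) ≈ 42.83°, λ = atan2(p_y, p_x) ≈ -121.57°.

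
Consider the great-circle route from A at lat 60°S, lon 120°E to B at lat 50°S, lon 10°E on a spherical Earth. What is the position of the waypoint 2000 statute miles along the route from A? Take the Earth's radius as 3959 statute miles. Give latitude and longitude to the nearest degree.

≈ lat 68°S, lon 53°E

Convert each endpoint to a unit vector on the sphere (x = cos φ cos λ, y = cos φ sin λ, z = sin φ).
The central angle between the endpoints is δ = arccos(p₁·p₂) ≈ 0.984 rad (56.4°). The total great-circle distance is δ·R ≈ 0.984 × 3959 ≈ 3897 mi, so the target fraction is f = 2000/3897 ≈ 0.513.
Interpolate at f ≈ 0.513 with slerp weights a = sin((1−f)δ)/sin δ ≈ 0.553, b = sin(fδ)/sin δ ≈ 0.581.
p = a·p₁ + b·p₂ ≈ (0.229, 0.305, -0.924); φ = arcsin(p_z) ≈ -67.59°, λ = atan2(p_y, p_x) ≈ 53.00°.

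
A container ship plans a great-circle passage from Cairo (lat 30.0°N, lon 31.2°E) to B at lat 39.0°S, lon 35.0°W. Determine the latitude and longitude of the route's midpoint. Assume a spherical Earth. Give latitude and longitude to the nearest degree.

≈ lat 5°S, lon 0°E

The haversine formula gives a central angle δ ≈ 1.614 rad (92.5°) between the endpoints.
Interpolate at f = 1/2 with slerp weights a = sin((1−f)δ)/sin δ ≈ 0.723, b = sin(fδ)/sin δ ≈ 0.723.
p = a·p₁ + b·p₂ ≈ (0.996, 0.002, -0.093); φ = arcsin(p_z) ≈ -5.36°, λ = atan2(p_y, p_x) ≈ 0.12°.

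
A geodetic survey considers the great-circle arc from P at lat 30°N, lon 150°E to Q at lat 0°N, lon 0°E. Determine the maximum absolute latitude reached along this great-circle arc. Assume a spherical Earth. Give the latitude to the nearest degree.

≈ 49°N

The great circle lies in the plane with unit normal n̂ = (p₁ × p₂)/|p₁ × p₂|.
Here n̂_z ≈ -0.655; the vertex latitude is φ_max = arccos|n̂_z| ≈ 49.1°.
Check via Clairaut: cos φ_max = |cos φ₁| · sin C = cos(30.0°)·sin(49.1°) ≈ 0.655, again giving ≈ 49.1°.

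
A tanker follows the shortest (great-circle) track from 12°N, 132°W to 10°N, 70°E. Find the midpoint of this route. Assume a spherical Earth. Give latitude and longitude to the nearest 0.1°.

The haversine formula gives a central angle δ ≈ 2.600 rad (149.0°) between the endpoints.
Interpolate at f = 1/2 with slerp weights a = sin((1−f)δ)/sin δ ≈ 1.870, b = sin(fδ)/sin δ ≈ 1.870.
p = a·p₁ + b·p₂ ≈ (-0.594, 0.371, 0.714); φ = arcsin(p_z) ≈ 45.53°, λ = atan2(p_y, p_x) ≈ 148.00°.

≈ 45.5°N, 148.0°E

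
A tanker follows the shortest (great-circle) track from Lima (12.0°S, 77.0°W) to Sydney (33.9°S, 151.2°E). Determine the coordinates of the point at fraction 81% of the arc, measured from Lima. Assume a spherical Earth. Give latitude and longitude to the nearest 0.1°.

≈ 44.5°S, 176.1°E

The haversine formula gives a central angle δ ≈ 2.010 rad (115.2°) between the endpoints.
Interpolate at f = 0.81 with slerp weights a = sin((1−f)δ)/sin δ ≈ 0.412, b = sin(fδ)/sin δ ≈ 1.103.
p = a·p₁ + b·p₂ ≈ (-0.712, 0.049, -0.701); φ = arcsin(p_z) ≈ -44.49°, λ = atan2(p_y, p_x) ≈ 176.09°.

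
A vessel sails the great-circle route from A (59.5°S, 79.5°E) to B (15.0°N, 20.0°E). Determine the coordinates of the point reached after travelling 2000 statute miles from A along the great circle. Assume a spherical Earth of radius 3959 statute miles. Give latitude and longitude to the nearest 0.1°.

Convert each endpoint to a unit vector on the sphere (x = cos φ cos λ, y = cos φ sin λ, z = sin φ).
The central angle between the endpoints is δ = arccos(p₁·p₂) ≈ 1.545 rad (88.5°). The total great-circle distance is δ·R ≈ 1.545 × 3959 ≈ 6117 mi, so the target fraction is f = 2000/6117 ≈ 0.327.
Interpolate at f ≈ 0.327 with slerp weights a = sin((1−f)δ)/sin δ ≈ 0.863, b = sin(fδ)/sin δ ≈ 0.484.
p = a·p₁ + b·p₂ ≈ (0.519, 0.590, -0.618); φ = arcsin(p_z) ≈ -38.17°, λ = atan2(p_y, p_x) ≈ 48.67°.

≈ (38.2°S, 48.7°E)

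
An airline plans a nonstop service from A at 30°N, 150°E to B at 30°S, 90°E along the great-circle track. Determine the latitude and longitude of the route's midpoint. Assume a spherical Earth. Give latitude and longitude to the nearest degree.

Write both endpoints as unit vectors p₁, p₂ with components (cos φ cos λ, cos φ sin λ, sin φ).
The central angle between the endpoints is δ = arccos(p₁·p₂) ≈ 1.445 rad (82.8°).
Interpolate at f = 1/2 with slerp weights a = sin((1−f)δ)/sin δ ≈ 0.667, b = sin(fδ)/sin δ ≈ 0.667.
p = a·p₁ + b·p₂ ≈ (-0.500, 0.866, 0.000); φ = arcsin(p_z) ≈ 0.00°, λ = atan2(p_y, p_x) ≈ 120.00°.

≈ 0°N, 120°E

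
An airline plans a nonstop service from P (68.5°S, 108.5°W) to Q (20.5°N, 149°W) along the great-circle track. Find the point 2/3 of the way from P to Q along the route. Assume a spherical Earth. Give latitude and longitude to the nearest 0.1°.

≈ (9.9°S, 141.8°W)

From cos δ = sin φ₁ sin φ₂ + cos φ₁ cos φ₂ cos Δλ, the central angle is δ ≈ 1.636 rad (93.7°).
Interpolate at f = 2/3 with slerp weights a = sin((1−f)δ)/sin δ ≈ 0.520, b = sin(fδ)/sin δ ≈ 0.889.
p = a·p₁ + b·p₂ ≈ (-0.774, -0.609, -0.172); φ = arcsin(p_z) ≈ -9.92°, λ = atan2(p_y, p_x) ≈ -141.79°.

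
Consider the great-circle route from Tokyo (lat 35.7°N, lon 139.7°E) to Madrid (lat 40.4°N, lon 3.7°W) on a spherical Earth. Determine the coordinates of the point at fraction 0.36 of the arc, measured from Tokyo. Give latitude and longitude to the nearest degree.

≈ lat 63°N, lon 104°E

Write both endpoints as unit vectors p₁, p₂ with components (cos φ cos λ, cos φ sin λ, sin φ).
The central angle between the endpoints is δ = arccos(p₁·p₂) ≈ 1.689 rad (96.8°).
Interpolate at f = 0.36 with slerp weights a = sin((1−f)δ)/sin δ ≈ 0.889, b = sin(fδ)/sin δ ≈ 0.575.
p = a·p₁ + b·p₂ ≈ (-0.113, 0.439, 0.892); φ = arcsin(p_z) ≈ 63.07°, λ = atan2(p_y, p_x) ≈ 104.47°.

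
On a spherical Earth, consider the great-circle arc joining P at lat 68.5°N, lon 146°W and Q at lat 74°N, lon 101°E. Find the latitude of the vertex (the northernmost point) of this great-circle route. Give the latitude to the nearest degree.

The great circle lies in the plane with unit normal n̂ = (p₁ × p₂)/|p₁ × p₂|.
Here n̂_z ≈ -0.179; the vertex latitude is φ_max = arccos|n̂_z| ≈ 79.7°.
Check via Clairaut: cos φ_max = |cos φ₁| · sin C = cos(68.5°)·sin(29.3°) ≈ 0.179, again giving ≈ 79.7°.

≈ 80°N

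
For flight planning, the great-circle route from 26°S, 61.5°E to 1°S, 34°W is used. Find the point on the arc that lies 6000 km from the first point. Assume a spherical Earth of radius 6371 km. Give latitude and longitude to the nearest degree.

≈ 17°S, 4°E

Convert each endpoint to a unit vector on the sphere (x = cos φ cos λ, y = cos φ sin λ, z = sin φ).
The central angle between the endpoints is δ = arccos(p₁·p₂) ≈ 1.649 rad (94.5°). The total great-circle distance is δ·R ≈ 1.649 × 6371 ≈ 10508 km, so the target fraction is f = 6000/10508 ≈ 0.571.
Interpolate at f ≈ 0.571 with slerp weights a = sin((1−f)δ)/sin δ ≈ 0.652, b = sin(fδ)/sin δ ≈ 0.811.
p = a·p₁ + b·p₂ ≈ (0.952, 0.062, -0.300); φ = arcsin(p_z) ≈ -17.46°, λ = atan2(p_y, p_x) ≈ 3.70°.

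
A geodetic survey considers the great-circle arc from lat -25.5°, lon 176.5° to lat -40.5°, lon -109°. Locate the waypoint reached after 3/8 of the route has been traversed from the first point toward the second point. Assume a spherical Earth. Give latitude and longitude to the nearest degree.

≈ lat -37°, lon -159°

The haversine formula gives a central angle δ ≈ 1.089 rad (62.4°) between the endpoints.
Interpolate at f = 3/8 with slerp weights a = sin((1−f)δ)/sin δ ≈ 0.710, b = sin(fδ)/sin δ ≈ 0.448.
p = a·p₁ + b·p₂ ≈ (-0.751, -0.283, -0.597); φ = arcsin(p_z) ≈ -36.64°, λ = atan2(p_y, p_x) ≈ -159.34°.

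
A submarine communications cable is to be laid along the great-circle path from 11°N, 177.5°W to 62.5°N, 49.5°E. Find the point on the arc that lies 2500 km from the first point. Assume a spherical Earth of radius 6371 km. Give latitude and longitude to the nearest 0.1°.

≈ 32.0°N, 173.7°E

From cos δ = sin φ₁ sin φ₂ + cos φ₁ cos φ₂ cos Δλ, the central angle is δ ≈ 1.711 rad (98.0°). The total great-circle distance is δ·R ≈ 1.711 × 6371 ≈ 10902 km, so the target fraction is f = 2500/10902 ≈ 0.229.
Interpolate at f ≈ 0.229 with slerp weights a = sin((1−f)δ)/sin δ ≈ 0.978, b = sin(fδ)/sin δ ≈ 0.386.
p = a·p₁ + b·p₂ ≈ (-0.843, 0.094, 0.529); φ = arcsin(p_z) ≈ 31.95°, λ = atan2(p_y, p_x) ≈ 173.66°.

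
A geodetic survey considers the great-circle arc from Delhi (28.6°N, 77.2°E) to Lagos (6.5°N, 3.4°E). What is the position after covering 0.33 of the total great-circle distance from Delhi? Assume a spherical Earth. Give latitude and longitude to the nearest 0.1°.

≈ 25.1°N, 50.5°E

Convert each endpoint to a unit vector on the sphere (x = cos φ cos λ, y = cos φ sin λ, z = sin φ).
The central angle between the endpoints is δ = arccos(p₁·p₂) ≈ 1.269 rad (72.7°).
Interpolate at f = 0.33 with slerp weights a = sin((1−f)δ)/sin δ ≈ 0.787, b = sin(fδ)/sin δ ≈ 0.426.
p = a·p₁ + b·p₂ ≈ (0.575, 0.699, 0.425); φ = arcsin(p_z) ≈ 25.14°, λ = atan2(p_y, p_x) ≈ 50.53°.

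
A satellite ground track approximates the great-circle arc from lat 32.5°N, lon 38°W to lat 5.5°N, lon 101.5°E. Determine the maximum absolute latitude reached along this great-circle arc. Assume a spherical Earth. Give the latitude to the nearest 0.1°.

≈ 47.7°N

The great circle lies in the plane with unit normal n̂ = (p₁ × p₂)/|p₁ × p₂|.
Here n̂_z ≈ +0.673; the vertex latitude is φ_max = arccos|n̂_z| ≈ 47.7°.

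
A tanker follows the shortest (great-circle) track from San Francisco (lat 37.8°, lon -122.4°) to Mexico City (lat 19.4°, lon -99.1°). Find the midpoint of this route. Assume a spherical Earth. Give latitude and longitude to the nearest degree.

≈ lat 29°, lon -110°

From cos δ = sin φ₁ sin φ₂ + cos φ₁ cos φ₂ cos Δλ, the central angle is δ ≈ 0.478 rad (27.4°).
Interpolate at f = 1/2 with slerp weights a = sin((1−f)δ)/sin δ ≈ 0.515, b = sin(fδ)/sin δ ≈ 0.515.
p = a·p₁ + b·p₂ ≈ (-0.295, -0.823, 0.486); φ = arcsin(p_z) ≈ 29.10°, λ = atan2(p_y, p_x) ≈ -109.71°.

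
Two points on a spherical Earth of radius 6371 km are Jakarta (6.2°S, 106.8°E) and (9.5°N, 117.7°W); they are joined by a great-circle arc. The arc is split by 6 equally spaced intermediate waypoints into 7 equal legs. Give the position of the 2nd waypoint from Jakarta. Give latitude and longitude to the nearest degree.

≈ (0°N, 145°E)

Convert each endpoint to a unit vector on the sphere (x = cos φ cos λ, y = cos φ sin λ, z = sin φ).
The central angle between the endpoints is δ = arccos(p₁·p₂) ≈ 2.371 rad (135.8°).
Interpolate at f = 2/7 with slerp weights a = sin((1−f)δ)/sin δ ≈ 1.424, b = sin(fδ)/sin δ ≈ 0.899.
p = a·p₁ + b·p₂ ≈ (-0.822, 0.570, -0.005); φ = arcsin(p_z) ≈ -0.31°, λ = atan2(p_y, p_x) ≈ 145.24°.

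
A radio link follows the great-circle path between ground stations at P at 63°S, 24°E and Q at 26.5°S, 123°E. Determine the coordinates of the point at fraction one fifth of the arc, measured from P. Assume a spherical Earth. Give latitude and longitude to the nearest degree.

Write both endpoints as unit vectors p₁, p₂ with components (cos φ cos λ, cos φ sin λ, sin φ).
The central angle between the endpoints is δ = arccos(p₁·p₂) ≈ 1.230 rad (70.5°).
Interpolate at f = 1/5 with slerp weights a = sin((1−f)δ)/sin δ ≈ 0.884, b = sin(fδ)/sin δ ≈ 0.258.
p = a·p₁ + b·p₂ ≈ (0.240, 0.357, -0.903); φ = arcsin(p_z) ≈ -64.50°, λ = atan2(p_y, p_x) ≈ 56.04°.

≈ 64°S, 56°E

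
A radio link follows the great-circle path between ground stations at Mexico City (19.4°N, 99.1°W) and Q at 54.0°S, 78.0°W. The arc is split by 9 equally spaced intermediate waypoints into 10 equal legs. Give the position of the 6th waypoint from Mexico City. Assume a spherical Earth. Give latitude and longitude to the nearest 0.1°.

Write both endpoints as unit vectors p₁, p₂ with components (cos φ cos λ, cos φ sin λ, sin φ).
The central angle between the endpoints is δ = arccos(p₁·p₂) ≈ 1.320 rad (75.6°).
Interpolate at f = 6/10 with slerp weights a = sin((1−f)δ)/sin δ ≈ 0.520, b = sin(fδ)/sin δ ≈ 0.735.
p = a·p₁ + b·p₂ ≈ (0.012, -0.907, -0.422); φ = arcsin(p_z) ≈ -24.94°, λ = atan2(p_y, p_x) ≈ -89.23°.

≈ 24.9°S, 89.2°W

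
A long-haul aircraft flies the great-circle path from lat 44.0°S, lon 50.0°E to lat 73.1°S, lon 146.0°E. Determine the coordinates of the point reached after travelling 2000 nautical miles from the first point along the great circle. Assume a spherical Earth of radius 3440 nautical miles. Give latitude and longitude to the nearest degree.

Write both endpoints as unit vectors p₁, p₂ with components (cos φ cos λ, cos φ sin λ, sin φ).
The central angle between the endpoints is δ = arccos(p₁·p₂) ≈ 0.873 rad (50.0°). The total great-circle distance is δ·R ≈ 0.873 × 3440 ≈ 3002 nmi, so the target fraction is f = 2000/3002 ≈ 0.666.
Interpolate at f ≈ 0.666 with slerp weights a = sin((1−f)δ)/sin δ ≈ 0.375, b = sin(fδ)/sin δ ≈ 0.717.
p = a·p₁ + b·p₂ ≈ (0.001, 0.323, -0.946); φ = arcsin(p_z) ≈ -71.15°, λ = atan2(p_y, p_x) ≈ 89.90°.

≈ lat 71°S, lon 90°E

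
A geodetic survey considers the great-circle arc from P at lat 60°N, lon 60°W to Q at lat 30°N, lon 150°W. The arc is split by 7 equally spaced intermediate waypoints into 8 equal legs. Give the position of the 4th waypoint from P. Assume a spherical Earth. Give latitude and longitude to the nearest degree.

≈ lat 54°N, lon 120°W

Convert each endpoint to a unit vector on the sphere (x = cos φ cos λ, y = cos φ sin λ, z = sin φ).
The central angle between the endpoints is δ = arccos(p₁·p₂) ≈ 1.123 rad (64.3°).
Interpolate at f = 4/8 with slerp weights a = sin((1−f)δ)/sin δ ≈ 0.591, b = sin(fδ)/sin δ ≈ 0.591.
p = a·p₁ + b·p₂ ≈ (-0.295, -0.512, 0.807); φ = arcsin(p_z) ≈ 53.79°, λ = atan2(p_y, p_x) ≈ -120.00°.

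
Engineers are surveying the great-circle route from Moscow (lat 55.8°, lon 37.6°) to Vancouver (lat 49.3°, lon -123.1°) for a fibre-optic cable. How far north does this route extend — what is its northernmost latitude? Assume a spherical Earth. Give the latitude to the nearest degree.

The great circle lies in the plane with unit normal n̂ = (p₁ × p₂)/|p₁ × p₂|.
Here n̂_z ≈ -0.126; the vertex latitude is φ_max = arccos|n̂_z| ≈ 82.7°.

≈ 83°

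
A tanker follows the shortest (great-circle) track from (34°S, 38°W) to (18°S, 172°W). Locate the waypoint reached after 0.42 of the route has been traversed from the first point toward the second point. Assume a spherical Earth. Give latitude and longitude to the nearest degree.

≈ (52°S, 100°W)

Write both endpoints as unit vectors p₁, p₂ with components (cos φ cos λ, cos φ sin λ, sin φ).
The central angle between the endpoints is δ = arccos(p₁·p₂) ≈ 1.955 rad (112.0°).
Interpolate at f = 0.42 with slerp weights a = sin((1−f)δ)/sin δ ≈ 0.977, b = sin(fδ)/sin δ ≈ 0.790.
p = a·p₁ + b·p₂ ≈ (-0.105, -0.603, -0.791); φ = arcsin(p_z) ≈ -52.23°, λ = atan2(p_y, p_x) ≈ -99.88°.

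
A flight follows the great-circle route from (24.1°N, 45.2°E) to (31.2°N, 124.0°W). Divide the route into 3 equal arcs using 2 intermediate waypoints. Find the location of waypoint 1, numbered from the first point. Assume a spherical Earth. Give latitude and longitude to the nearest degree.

Write both endpoints as unit vectors p₁, p₂ with components (cos φ cos λ, cos φ sin λ, sin φ).
The central angle between the endpoints is δ = arccos(p₁·p₂) ≈ 2.160 rad (123.7°).
Interpolate at f = 1/3 with slerp weights a = sin((1−f)δ)/sin δ ≈ 1.192, b = sin(fδ)/sin δ ≈ 0.793.
p = a·p₁ + b·p₂ ≈ (0.388, 0.210, 0.898); φ = arcsin(p_z) ≈ 63.84°, λ = atan2(p_y, p_x) ≈ 28.45°.

≈ (64°N, 28°E)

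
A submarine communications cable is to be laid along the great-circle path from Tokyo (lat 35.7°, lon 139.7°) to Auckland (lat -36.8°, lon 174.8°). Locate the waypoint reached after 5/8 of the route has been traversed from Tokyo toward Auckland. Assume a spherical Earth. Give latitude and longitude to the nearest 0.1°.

Convert each endpoint to a unit vector on the sphere (x = cos φ cos λ, y = cos φ sin λ, z = sin φ).
The central angle between the endpoints is δ = arccos(p₁·p₂) ≈ 1.387 rad (79.5°).
Interpolate at f = 5/8 with slerp weights a = sin((1−f)δ)/sin δ ≈ 0.506, b = sin(fδ)/sin δ ≈ 0.775.
p = a·p₁ + b·p₂ ≈ (-0.932, 0.322, -0.169); φ = arcsin(p_z) ≈ -9.76°, λ = atan2(p_y, p_x) ≈ 160.94°.

≈ lat -9.8°, lon 160.9°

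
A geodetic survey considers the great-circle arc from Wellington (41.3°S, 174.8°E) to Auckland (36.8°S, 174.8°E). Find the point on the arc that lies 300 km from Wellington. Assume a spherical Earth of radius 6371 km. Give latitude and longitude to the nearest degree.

Write both endpoints as unit vectors p₁, p₂ with components (cos φ cos λ, cos φ sin λ, sin φ).
The central angle between the endpoints is δ = arccos(p₁·p₂) ≈ 0.079 rad (4.5°). The total great-circle distance is δ·R ≈ 0.079 × 6371 ≈ 500 km, so the target fraction is f = 300/500 ≈ 0.600.
Interpolate at f ≈ 0.600 with slerp weights a = sin((1−f)δ)/sin δ ≈ 0.401, b = sin(fδ)/sin δ ≈ 0.600.
p = a·p₁ + b·p₂ ≈ (-0.778, 0.071, -0.624); φ = arcsin(p_z) ≈ -38.60°, λ = atan2(p_y, p_x) ≈ 174.80°.

≈ 39°S, 175°E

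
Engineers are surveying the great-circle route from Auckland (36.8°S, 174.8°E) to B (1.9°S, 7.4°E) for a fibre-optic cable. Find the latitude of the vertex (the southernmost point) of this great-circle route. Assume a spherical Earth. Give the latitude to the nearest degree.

The great circle lies in the plane with unit normal n̂ = (p₁ × p₂)/|p₁ × p₂|.
Here n̂_z ≈ -0.269; the vertex latitude is φ_max = arccos|n̂_z| ≈ 74.4°.
Check via Clairaut: cos φ_max = |cos φ₁| · sin C = cos(36.8°)·sin(160.4°) ≈ 0.269, again giving ≈ 74.4°.

≈ 74°S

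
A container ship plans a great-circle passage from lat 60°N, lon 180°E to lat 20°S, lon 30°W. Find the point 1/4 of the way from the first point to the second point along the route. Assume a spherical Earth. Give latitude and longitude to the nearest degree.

≈ lat 68°N, lon 99°W

Convert each endpoint to a unit vector on the sphere (x = cos φ cos λ, y = cos φ sin λ, z = sin φ).
The central angle between the endpoints is δ = arccos(p₁·p₂) ≈ 2.351 rad (134.7°).
Interpolate at f = 1/4 with slerp weights a = sin((1−f)δ)/sin δ ≈ 1.380, b = sin(fδ)/sin δ ≈ 0.780.
p = a·p₁ + b·p₂ ≈ (-0.056, -0.366, 0.929); φ = arcsin(p_z) ≈ 68.25°, λ = atan2(p_y, p_x) ≈ -98.65°.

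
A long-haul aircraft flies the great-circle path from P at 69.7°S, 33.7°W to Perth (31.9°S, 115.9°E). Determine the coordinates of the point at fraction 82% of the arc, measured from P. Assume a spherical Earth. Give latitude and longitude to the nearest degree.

≈ 45°S, 112°E

Convert each endpoint to a unit vector on the sphere (x = cos φ cos λ, y = cos φ sin λ, z = sin φ).
The central angle between the endpoints is δ = arccos(p₁·p₂) ≈ 1.327 rad (76.0°).
Interpolate at f = 0.82 with slerp weights a = sin((1−f)δ)/sin δ ≈ 0.244, b = sin(fδ)/sin δ ≈ 0.913.
p = a·p₁ + b·p₂ ≈ (-0.268, 0.650, -0.711); φ = arcsin(p_z) ≈ -45.31°, λ = atan2(p_y, p_x) ≈ 112.41°.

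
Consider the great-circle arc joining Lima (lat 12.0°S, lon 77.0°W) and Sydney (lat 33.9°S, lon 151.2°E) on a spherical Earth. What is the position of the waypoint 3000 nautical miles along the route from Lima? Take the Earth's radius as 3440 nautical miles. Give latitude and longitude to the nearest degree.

Write both endpoints as unit vectors p₁, p₂ with components (cos φ cos λ, cos φ sin λ, sin φ).
The central angle between the endpoints is δ = arccos(p₁·p₂) ≈ 2.010 rad (115.2°). The total great-circle distance is δ·R ≈ 2.010 × 3440 ≈ 6914 nmi, so the target fraction is f = 3000/6914 ≈ 0.434.
Interpolate at f ≈ 0.434 with slerp weights a = sin((1−f)δ)/sin δ ≈ 1.003, b = sin(fδ)/sin δ ≈ 0.846.
p = a·p₁ + b·p₂ ≈ (-0.395, -0.618, -0.680); φ = arcsin(p_z) ≈ -42.87°, λ = atan2(p_y, p_x) ≈ -122.58°.

≈ lat 43°S, lon 123°W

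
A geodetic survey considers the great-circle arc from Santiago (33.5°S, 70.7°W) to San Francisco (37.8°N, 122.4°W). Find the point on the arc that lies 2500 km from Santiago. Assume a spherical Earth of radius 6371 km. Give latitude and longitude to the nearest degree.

≈ (15°S, 85°W)

Write both endpoints as unit vectors p₁, p₂ with components (cos φ cos λ, cos φ sin λ, sin φ).
The central angle between the endpoints is δ = arccos(p₁·p₂) ≈ 1.501 rad (86.0°). The total great-circle distance is δ·R ≈ 1.501 × 6371 ≈ 9561 km, so the target fraction is f = 2500/9561 ≈ 0.261.
Interpolate at f ≈ 0.261 with slerp weights a = sin((1−f)δ)/sin δ ≈ 0.897, b = sin(fδ)/sin δ ≈ 0.383.
p = a·p₁ + b·p₂ ≈ (0.085, -0.962, -0.260); φ = arcsin(p_z) ≈ -15.08°, λ = atan2(p_y, p_x) ≈ -84.95°.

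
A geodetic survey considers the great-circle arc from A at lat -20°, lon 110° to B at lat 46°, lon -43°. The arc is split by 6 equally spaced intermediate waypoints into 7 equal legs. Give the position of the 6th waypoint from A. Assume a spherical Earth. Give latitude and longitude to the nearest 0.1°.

≈ lat 56.4°, lon -13.8°

The haversine formula gives a central angle δ ≈ 2.546 rad (145.9°) between the endpoints.
Interpolate at f = 6/7 with slerp weights a = sin((1−f)δ)/sin δ ≈ 0.634, b = sin(fδ)/sin δ ≈ 1.459.
p = a·p₁ + b·p₂ ≈ (0.538, -0.132, 0.833); φ = arcsin(p_z) ≈ 56.39°, λ = atan2(p_y, p_x) ≈ -13.76°.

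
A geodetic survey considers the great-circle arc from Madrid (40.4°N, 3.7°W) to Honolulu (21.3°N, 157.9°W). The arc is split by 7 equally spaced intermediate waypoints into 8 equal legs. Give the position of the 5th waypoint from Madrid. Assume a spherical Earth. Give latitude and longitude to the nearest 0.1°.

From cos δ = sin φ₁ sin φ₂ + cos φ₁ cos φ₂ cos Δλ, the central angle is δ ≈ 1.986 rad (113.8°).
Interpolate at f = 5/8 with slerp weights a = sin((1−f)δ)/sin δ ≈ 0.741, b = sin(fδ)/sin δ ≈ 1.034.
p = a·p₁ + b·p₂ ≈ (-0.330, -0.399, 0.856); φ = arcsin(p_z) ≈ 58.84°, λ = atan2(p_y, p_x) ≈ -129.58°.

≈ 58.8°N, 129.6°W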